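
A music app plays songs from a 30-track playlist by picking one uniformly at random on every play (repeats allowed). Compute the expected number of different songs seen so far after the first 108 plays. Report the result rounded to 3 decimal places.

29.229

For each song, P(seen in 108 plays) = 1 - (29/30)^108 = 0.9743.
By linearity of expectation, E[distinct seen] = 30·(1 - (29/30)^108) = 29.2291.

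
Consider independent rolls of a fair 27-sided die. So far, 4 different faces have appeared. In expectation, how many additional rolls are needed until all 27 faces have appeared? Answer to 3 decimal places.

From k distinct to k+1 distinct takes on average 27/(27-k) rolls.
Sum over k = 4,...,26: E = 27/23 + 27/22 + 27/21 + ... + 27/2 + 27/1 = 100.8259.

100.826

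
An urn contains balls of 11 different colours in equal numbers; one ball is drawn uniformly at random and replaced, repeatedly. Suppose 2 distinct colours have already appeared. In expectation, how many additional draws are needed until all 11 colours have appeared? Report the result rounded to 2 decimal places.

31.12

The wait to go from k to k+1 distinct colours is geometric with mean 11/(11-k).
Sum over k = 2,...,10: E = 11/9 + 11/8 + 11/7 + ... + 11/2 + 11/1 = 31.119.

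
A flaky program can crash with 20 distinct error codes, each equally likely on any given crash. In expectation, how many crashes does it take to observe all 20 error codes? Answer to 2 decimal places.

71.95

After k distinct error codes have appeared, the next crash gives a new one with probability (20-k)/20, so the expected wait for the (k+1)-th is 20/(20-k).
E[T] = 20/20 + 20/19 + 20/18 + ... + 20/2 + 20/1 = 20·H_{20}.
H_{20} = 3.598, so E[T] = 71.955.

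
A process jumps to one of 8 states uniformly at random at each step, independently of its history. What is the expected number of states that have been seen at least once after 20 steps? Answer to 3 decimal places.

7.446

For each state, P(seen in 20 steps) = 1 - (7/8)^20 = 0.9308.
By linearity of expectation, E[distinct seen] = 8·(1 - (7/8)^20) = 7.4463.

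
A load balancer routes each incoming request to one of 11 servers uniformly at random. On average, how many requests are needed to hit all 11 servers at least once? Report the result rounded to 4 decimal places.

Split into phases: going from k distinct to k+1 distinct takes on average 11/(11-k) requests.
E[T] = 11/11 + 11/10 + 11/9 + ... + 11/2 + 11/1 = 11·H_{11}.
H_{11} = 3.01988, so E[T] = 33.21865.

33.2187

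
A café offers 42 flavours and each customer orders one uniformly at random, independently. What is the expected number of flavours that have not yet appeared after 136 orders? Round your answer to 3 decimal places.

1.585

For each flavour, P(unseen after 136) = (41/42)^136 = 0.0377.
By linearity of expectation, E[unseen] = 42·(41/42)^136 = 1.5847.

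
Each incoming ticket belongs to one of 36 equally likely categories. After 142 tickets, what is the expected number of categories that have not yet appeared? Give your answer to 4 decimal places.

For each category, P(unseen after 142) = (35/36)^142 = 0.01831.
By linearity of expectation, E[unseen] = 36·(35/36)^142 = 0.65919.

0.6592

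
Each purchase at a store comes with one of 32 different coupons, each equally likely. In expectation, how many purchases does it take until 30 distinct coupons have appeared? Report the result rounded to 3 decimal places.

With k distinct coupons already seen, the next new one arrives after an expected 32/(32-k) purchases.
Sum over k = 0,...,29: E = 32/32 + 32/31 + 32/30 + ... + 32/4 + 32/3 = 81.8718.

81.872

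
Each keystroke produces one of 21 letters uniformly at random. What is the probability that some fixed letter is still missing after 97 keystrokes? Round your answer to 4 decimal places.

0.0088

Each keystroke misses the fixed letter with probability (21-1)/21 = 20/21, independently.
P(still missing after 97) = (20/21)^97 = 0.00880.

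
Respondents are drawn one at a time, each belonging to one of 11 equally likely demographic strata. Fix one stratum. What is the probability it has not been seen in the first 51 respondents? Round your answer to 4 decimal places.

0.0077

Each respondent misses the fixed stratum with probability (11-1)/11 = 10/11, independently.
P(still missing after 51) = (10/11)^51 = 0.00774.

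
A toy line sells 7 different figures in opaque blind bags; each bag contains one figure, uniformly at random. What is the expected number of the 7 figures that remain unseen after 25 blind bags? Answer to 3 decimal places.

For each figure, P(unseen after 25) = (6/7)^25 = 0.0212.
By linearity of expectation, E[unseen] = 7·(6/7)^25 = 0.1484.

0.148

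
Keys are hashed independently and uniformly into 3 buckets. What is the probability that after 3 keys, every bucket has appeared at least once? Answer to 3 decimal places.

0.222

By inclusion–exclusion over which buckets are missing,
P(all seen) = Σ_{j=0}^{3} (-1)^j C(3,j)((3-j)/3)^3
= 1.0000 - 0.8889 + 0.1111 - 0.0000
= 0.2222.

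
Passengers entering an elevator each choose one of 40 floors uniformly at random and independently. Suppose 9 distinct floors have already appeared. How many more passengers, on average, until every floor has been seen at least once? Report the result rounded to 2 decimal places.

161.09

With k distinct floors already seen, the next new one takes an expected 40/(40-k) passengers.
Sum over k = 9,...,39: E = 40/31 + 40/30 + 40/29 + ... + 40/2 + 40/1 = 161.090.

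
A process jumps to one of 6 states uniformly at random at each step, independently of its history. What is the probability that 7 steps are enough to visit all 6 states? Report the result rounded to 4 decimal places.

By inclusion–exclusion over which states are missing,
P(all seen) = Σ_{j=0}^{6} (-1)^j C(6,j)((6-j)/6)^7
= 1.00000 - 1.67449 + 0.87791 - 0.15625 + 0.00686 - 0.00002 + 0.00000
= 0.05401.

0.0540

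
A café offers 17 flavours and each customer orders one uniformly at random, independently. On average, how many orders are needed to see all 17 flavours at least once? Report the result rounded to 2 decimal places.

Split into phases: going from k distinct to k+1 distinct takes on average 17/(17-k) orders.
E[T] = 17/17 + 17/16 + 17/15 + ... + 17/2 + 17/1 = 17·H_{17}.
H_{17} = 3.440, so E[T] = 58.472.

58.47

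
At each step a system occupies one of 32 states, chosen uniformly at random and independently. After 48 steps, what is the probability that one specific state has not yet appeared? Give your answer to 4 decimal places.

On each step the fixed state fails to appear with probability 31/32.
P(still missing after 48) = (31/32)^48 = 0.21785.

0.2179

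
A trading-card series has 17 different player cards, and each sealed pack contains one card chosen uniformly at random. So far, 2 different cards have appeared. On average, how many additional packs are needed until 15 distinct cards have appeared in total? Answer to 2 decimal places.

30.91

With k distinct cards already seen, the next new one takes an expected 17/(17-k) packs.
Sum over k = 2,...,14: E = 17/15 + 17/14 + 17/13 + ... + 17/4 + 17/3 = 30.910.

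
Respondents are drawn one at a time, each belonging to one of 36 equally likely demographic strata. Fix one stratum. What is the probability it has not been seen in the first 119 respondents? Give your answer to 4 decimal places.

Each respondent misses the fixed stratum with probability (36-1)/36 = 35/36, independently.
P(still missing after 119) = (35/36)^119 = 0.03500.

0.0350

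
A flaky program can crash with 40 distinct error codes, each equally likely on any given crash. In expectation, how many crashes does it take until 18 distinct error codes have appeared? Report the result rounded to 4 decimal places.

23.5092

With k distinct error codes already seen, the next new one arrives after an expected 40/(40-k) crashes.
Sum over k = 0,...,17: E = 40/40 + 40/39 + 40/38 + ... + 40/24 + 40/23 = 23.50919.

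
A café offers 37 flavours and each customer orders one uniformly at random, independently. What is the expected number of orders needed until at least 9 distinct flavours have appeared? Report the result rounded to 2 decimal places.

10.15

With k distinct flavours already seen, the next new one arrives after an expected 37/(37-k) orders.
Sum over k = 0,...,8: E = 37/37 + 37/36 + 37/35 + ... + 37/30 + 37/29 = 10.153.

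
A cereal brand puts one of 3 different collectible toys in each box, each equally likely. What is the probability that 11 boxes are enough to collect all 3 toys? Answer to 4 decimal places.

0.9653

Let A_i be the event that toy i is missing after 11 boxes. By inclusion–exclusion on the A_i,
P(all seen) = Σ_{j=0}^{3} (-1)^j C(3,j)((3-j)/3)^11
= 1.00000 - 0.03468 + 0.00002 - 0.00000
= 0.96533.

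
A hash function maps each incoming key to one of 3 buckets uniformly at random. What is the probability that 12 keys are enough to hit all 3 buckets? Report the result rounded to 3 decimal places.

0.977

Let A_i be the event that bucket i is missing after 12 keys. By inclusion–exclusion on the A_i,
P(all seen) = Σ_{j=0}^{3} (-1)^j C(3,j)((3-j)/3)^12
= 1.0000 - 0.0231 + 0.0000 - 0.0000
= 0.9769.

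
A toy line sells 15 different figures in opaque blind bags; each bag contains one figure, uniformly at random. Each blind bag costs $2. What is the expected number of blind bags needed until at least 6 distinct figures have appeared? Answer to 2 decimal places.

Going from k to k+1 distinct takes a geometric number of blind bags with mean 15/(15-k).
Sum over k = 0,...,5: E = 15/15 + 15/14 + 15/13 + 15/12 + 15/11 + 15/10 = 7.339.

7.34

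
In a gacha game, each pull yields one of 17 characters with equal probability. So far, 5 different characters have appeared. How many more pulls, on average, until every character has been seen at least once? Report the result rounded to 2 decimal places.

52.75

The wait to go from k to k+1 distinct characters is geometric with mean 17/(17-k).
Sum over k = 5,...,16: E = 17/12 + 17/11 + 17/10 + ... + 17/2 + 17/1 = 52.755.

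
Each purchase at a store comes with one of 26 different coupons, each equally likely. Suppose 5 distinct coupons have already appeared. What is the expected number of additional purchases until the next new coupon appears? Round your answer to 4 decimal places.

1.2381

Each purchase yields a new coupon with probability (26-5)/26 = 21/26, so the wait is geometric with mean 26/21.
E = 26/21 = 1.23810.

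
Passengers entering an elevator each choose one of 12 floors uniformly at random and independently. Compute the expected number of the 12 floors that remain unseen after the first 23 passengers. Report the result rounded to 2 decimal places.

For each floor, P(unseen after 23) = (11/12)^23 = 0.135.
By linearity of expectation, E[unseen] = 12·(11/12)^23 = 1.622.

1.62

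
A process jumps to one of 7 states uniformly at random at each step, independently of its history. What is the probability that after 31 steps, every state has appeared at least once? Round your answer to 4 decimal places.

0.9418

Let A_i be the event that state i is missing after 31 steps. By inclusion–exclusion on the A_i,
P(all seen) = Σ_{j=0}^{7} (-1)^j C(7,j)((7-j)/7)^31
= 1.00000 - 0.05885 + 0.00062 - 0.00000 + 0.00000 - 0.00000 + 0.00000 - 0.00000
= 0.94177.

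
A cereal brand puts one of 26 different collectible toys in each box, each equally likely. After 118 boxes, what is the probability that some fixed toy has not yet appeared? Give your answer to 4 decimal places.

0.0098

On each box the fixed toy fails to appear with probability 25/26.
P(still missing after 118) = (25/26)^118 = 0.00977.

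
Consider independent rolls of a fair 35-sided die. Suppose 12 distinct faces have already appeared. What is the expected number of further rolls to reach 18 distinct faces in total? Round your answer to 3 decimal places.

10.316

From k distinct to k+1 distinct takes on average 35/(35-k) rolls.
Sum over k = 12,...,17: E = 35/23 + 35/22 + 35/21 + 35/20 + 35/19 + 35/18 = 10.3159.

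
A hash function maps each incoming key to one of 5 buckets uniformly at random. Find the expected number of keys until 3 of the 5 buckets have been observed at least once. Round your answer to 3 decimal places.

3.917

With k distinct buckets already seen, the next new one arrives after an expected 5/(5-k) keys.
Sum over k = 0,...,2: E = 5/5 + 5/4 + 5/3 = 3.9167.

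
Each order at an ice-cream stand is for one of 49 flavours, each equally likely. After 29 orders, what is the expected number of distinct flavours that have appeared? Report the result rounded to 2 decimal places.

22.05

For each flavour, P(seen in 29 orders) = 1 - (48/49)^29 = 0.450.
By linearity of expectation, E[distinct seen] = 49·(1 - (48/49)^29) = 22.053.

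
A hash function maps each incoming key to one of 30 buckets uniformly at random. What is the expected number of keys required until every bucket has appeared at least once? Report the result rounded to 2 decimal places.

119.85

The wait to go from k to k+1 distinct buckets is geometric with mean 30/(30-k).
E[T] = 30/30 + 30/29 + 30/28 + ... + 30/2 + 30/1 = 30·H_{30}.
H_{30} = 3.995, so E[T] = 119.850.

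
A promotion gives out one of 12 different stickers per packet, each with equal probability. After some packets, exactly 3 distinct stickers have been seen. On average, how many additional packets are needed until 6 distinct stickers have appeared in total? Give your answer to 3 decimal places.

With k distinct stickers already seen, the next new one takes an expected 12/(12-k) packets.
Sum over k = 3,...,5: E = 12/9 + 12/8 + 12/7 = 4.5476.

4.548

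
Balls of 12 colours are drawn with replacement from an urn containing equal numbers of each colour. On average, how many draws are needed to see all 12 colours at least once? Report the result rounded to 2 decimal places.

The wait to go from k to k+1 distinct colours is geometric with mean 12/(12-k).
E[T] = 12/12 + 12/11 + 12/10 + ... + 12/2 + 12/1 = 12·H_{12}.
H_{12} = 3.103, so E[T] = 37.239.

37.24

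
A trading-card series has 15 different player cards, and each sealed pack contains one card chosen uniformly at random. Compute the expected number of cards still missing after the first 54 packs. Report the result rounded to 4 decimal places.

0.3615

For each card, P(unseen after 54) = (14/15)^54 = 0.02410.
By linearity of expectation, E[unseen] = 15·(14/15)^54 = 0.36147.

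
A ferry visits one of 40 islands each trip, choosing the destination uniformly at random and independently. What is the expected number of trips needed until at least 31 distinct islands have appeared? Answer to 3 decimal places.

With k distinct islands already seen, the next new one arrives after an expected 40/(40-k) trips.
Sum over k = 0,...,30: E = 40/40 + 40/39 + 40/38 + ... + 40/11 + 40/10 = 57.9830.

57.983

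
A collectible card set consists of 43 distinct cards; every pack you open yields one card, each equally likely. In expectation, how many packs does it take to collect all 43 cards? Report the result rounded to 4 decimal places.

187.0499

The wait to go from k to k+1 distinct cards is geometric with mean 43/(43-k).
E[T] = 43/43 + 43/42 + 43/41 + ... + 43/2 + 43/1 = 43·H_{43}.
H_{43} = 4.35000, so E[T] = 187.04994.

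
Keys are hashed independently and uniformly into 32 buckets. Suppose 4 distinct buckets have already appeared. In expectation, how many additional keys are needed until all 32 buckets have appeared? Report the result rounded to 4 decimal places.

The wait to go from k to k+1 distinct buckets is geometric with mean 32/(32-k).
Sum over k = 4,...,31: E = 32/28 + 32/27 + 32/26 + ... + 32/2 + 32/1 = 125.66947.

125.6695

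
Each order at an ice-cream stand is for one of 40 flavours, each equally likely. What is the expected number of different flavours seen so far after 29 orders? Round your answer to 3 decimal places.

20.805

For each flavour, P(seen in 29 orders) = 1 - (39/40)^29 = 0.5201.
By linearity of expectation, E[distinct seen] = 40·(1 - (39/40)^29) = 20.8047.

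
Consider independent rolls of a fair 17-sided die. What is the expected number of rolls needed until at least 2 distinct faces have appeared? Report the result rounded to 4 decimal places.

Going from k to k+1 distinct takes a geometric number of rolls with mean 17/(17-k).
Sum over k = 0,...,1: E = 17/17 + 17/16 = 2.06250.

2.0625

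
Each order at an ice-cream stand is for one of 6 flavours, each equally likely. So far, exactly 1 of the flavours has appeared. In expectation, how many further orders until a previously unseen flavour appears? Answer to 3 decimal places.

The number of orders until the next new flavour is geometric with success probability 5/6, so its mean is 6/5.
E = 6/5 = 1.2000.

1.200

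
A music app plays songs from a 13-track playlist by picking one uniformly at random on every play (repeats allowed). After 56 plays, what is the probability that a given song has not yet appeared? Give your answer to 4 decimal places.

0.0113

Each play misses the fixed song with probability (13-1)/13 = 12/13, independently.
P(still missing after 56) = (12/13)^56 = 0.01131.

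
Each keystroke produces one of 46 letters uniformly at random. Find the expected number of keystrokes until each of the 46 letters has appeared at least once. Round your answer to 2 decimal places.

After k distinct letters have appeared, the next keystroke gives a new one with probability (46-k)/46, so the expected wait for the (k+1)-th is 46/(46-k).
E[T] = 46/46 + 46/45 + 46/44 + ... + 46/2 + 46/1 = 46·H_{46}.
H_{46} = 4.417, so E[T] = 203.168.

203.17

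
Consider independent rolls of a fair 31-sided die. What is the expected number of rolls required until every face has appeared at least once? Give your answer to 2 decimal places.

After k distinct faces have appeared, the next roll gives a new one with probability (31-k)/31, so the expected wait for the (k+1)-th is 31/(31-k).
E[T] = 31/31 + 31/30 + 31/29 + ... + 31/2 + 31/1 = 31·H_{31}.
H_{31} = 4.027, so E[T] = 124.845.

124.84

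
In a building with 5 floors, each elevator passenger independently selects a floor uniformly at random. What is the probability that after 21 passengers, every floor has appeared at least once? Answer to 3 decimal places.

Let A_i be the event that floor i is missing after 21 passengers. By inclusion–exclusion on the A_i,
P(all seen) = Σ_{j=0}^{5} (-1)^j C(5,j)((5-j)/5)^21
= 1.0000 - 0.0461 + 0.0002 - 0.0000 + 0.0000 - 0.0000
= 0.9541.

0.954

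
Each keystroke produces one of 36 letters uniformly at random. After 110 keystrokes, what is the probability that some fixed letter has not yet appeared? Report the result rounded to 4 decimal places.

0.0451

On each keystroke the fixed letter fails to appear with probability 35/36.
P(still missing after 110) = (35/36)^110 = 0.04510.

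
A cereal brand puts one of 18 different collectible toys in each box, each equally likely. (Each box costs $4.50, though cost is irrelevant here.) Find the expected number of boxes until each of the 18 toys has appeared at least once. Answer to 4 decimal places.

The wait to go from k to k+1 distinct toys is geometric with mean 18/(18-k).
E[T] = 18/18 + 18/17 + 18/16 + ... + 18/2 + 18/1 = 18·H_{18}.
H_{18} = 3.49511, so E[T] = 62.91195.

62.9119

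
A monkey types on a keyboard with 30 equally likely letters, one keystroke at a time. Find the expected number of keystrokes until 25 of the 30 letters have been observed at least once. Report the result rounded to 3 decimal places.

With k distinct letters already seen, the next new one arrives after an expected 30/(30-k) keystrokes.
Sum over k = 0,...,24: E = 30/30 + 30/29 + 30/28 + ... + 30/7 + 30/6 = 51.3496.

51.350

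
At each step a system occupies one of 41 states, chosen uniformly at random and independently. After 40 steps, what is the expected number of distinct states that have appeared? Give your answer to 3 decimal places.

For each state, P(seen in 40 steps) = 1 - (40/41)^40 = 0.6276.
By linearity of expectation, E[distinct seen] = 41·(1 - (40/41)^40) = 25.7303.

25.730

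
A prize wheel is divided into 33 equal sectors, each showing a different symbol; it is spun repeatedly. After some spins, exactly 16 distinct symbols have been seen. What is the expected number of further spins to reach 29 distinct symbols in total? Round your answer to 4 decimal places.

44.7552

From k distinct to k+1 distinct takes on average 33/(33-k) spins.
Sum over k = 16,...,28: E = 33/17 + 33/16 + 33/15 + ... + 33/6 + 33/5 = 44.75523.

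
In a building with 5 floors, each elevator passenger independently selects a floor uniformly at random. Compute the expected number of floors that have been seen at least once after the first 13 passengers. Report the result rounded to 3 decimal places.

For each floor, P(seen in 13 passengers) = 1 - (4/5)^13 = 0.9450.
By linearity of expectation, E[distinct seen] = 5·(1 - (4/5)^13) = 4.7251.

4.725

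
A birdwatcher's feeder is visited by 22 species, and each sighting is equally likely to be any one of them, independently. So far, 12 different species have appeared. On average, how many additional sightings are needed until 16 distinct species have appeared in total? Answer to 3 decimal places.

With k distinct species already seen, the next new one takes an expected 22/(22-k) sightings.
Sum over k = 12,...,15: E = 22/10 + 22/9 + 22/8 + 22/7 = 10.5373.

10.537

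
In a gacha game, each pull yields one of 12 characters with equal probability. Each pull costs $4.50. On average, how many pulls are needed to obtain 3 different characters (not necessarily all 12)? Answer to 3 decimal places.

3.291

With k distinct characters already seen, the next new one arrives after an expected 12/(12-k) pulls.
Sum over k = 0,...,2: E = 12/12 + 12/11 + 12/10 = 3.2909.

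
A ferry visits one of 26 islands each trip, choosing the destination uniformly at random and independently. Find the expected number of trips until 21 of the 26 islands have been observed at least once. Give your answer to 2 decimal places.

With k distinct islands already seen, the next new one arrives after an expected 26/(26-k) trips.
Sum over k = 0,...,20: E = 26/26 + 26/25 + 26/24 + ... + 26/7 + 26/6 = 40.848.

40.85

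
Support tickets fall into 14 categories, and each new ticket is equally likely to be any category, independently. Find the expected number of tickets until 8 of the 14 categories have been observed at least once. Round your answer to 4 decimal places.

Going from k to k+1 distinct takes a geometric number of tickets with mean 14/(14-k).
Sum over k = 0,...,7: E = 14/14 + 14/13 + 14/12 + ... + 14/8 + 14/7 = 11.22187.

11.2219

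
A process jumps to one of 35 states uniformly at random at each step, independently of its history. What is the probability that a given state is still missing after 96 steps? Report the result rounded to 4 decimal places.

0.0619

Each step misses the fixed state with probability (35-1)/35 = 34/35, independently.
P(still missing after 96) = (34/35)^96 = 0.06186.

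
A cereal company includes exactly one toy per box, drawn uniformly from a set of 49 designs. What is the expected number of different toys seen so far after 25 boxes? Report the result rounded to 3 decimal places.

19.737

For each toy, P(seen in 25 boxes) = 1 - (48/49)^25 = 0.4028.
By linearity of expectation, E[distinct seen] = 49·(1 - (48/49)^25) = 19.7366.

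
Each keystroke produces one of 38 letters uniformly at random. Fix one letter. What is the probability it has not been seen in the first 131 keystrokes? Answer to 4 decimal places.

0.0304

Each keystroke misses the fixed letter with probability (38-1)/38 = 37/38, independently.
P(still missing after 131) = (37/38)^131 = 0.03039.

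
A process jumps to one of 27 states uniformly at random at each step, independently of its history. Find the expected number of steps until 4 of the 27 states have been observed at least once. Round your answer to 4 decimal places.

4.2435

Going from k to k+1 distinct takes a geometric number of steps with mean 27/(27-k).
Sum over k = 0,...,3: E = 27/27 + 27/26 + 27/25 + 27/24 = 4.24346.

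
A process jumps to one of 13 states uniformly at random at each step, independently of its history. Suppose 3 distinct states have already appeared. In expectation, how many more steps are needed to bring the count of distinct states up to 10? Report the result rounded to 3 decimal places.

The wait to go from k to k+1 distinct states is geometric with mean 13/(13-k).
Sum over k = 3,...,9: E = 13/10 + 13/9 + 13/8 + ... + 13/5 + 13/4 = 14.2433.

14.243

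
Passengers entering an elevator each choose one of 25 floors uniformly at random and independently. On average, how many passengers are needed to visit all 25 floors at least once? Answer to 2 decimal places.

95.40

Split into phases: going from k distinct to k+1 distinct takes on average 25/(25-k) passengers.
E[T] = 25/25 + 25/24 + 25/23 + ... + 25/2 + 25/1 = 25·H_{25}.
H_{25} = 3.816, so E[T] = 95.399.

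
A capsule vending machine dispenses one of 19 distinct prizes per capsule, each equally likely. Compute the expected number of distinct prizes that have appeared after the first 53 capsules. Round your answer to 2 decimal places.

For each prize, P(seen in 53 capsules) = 1 - (18/19)^53 = 0.943.
By linearity of expectation, E[distinct seen] = 19·(1 - (18/19)^53) = 17.918.

17.92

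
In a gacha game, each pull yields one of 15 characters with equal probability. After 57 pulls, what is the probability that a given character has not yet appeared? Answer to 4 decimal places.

0.0196

On each pull the fixed character fails to appear with probability 14/15.
P(still missing after 57) = (14/15)^57 = 0.01959.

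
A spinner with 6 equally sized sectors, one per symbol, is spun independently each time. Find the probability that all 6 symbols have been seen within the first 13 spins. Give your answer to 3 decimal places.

0.514

Let A_i be the event that symbol i is missing after 13 spins. By inclusion–exclusion on the A_i,
P(all seen) = Σ_{j=0}^{6} (-1)^j C(6,j)((6-j)/6)^13
= 1.0000 - 0.5608 + 0.0771 - 0.0024 + 0.0000 - 0.0000 + 0.0000
= 0.5139.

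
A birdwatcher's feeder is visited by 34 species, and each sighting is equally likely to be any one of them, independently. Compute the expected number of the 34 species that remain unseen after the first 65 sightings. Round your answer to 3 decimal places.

4.884

For each species, P(unseen after 65) = (33/34)^65 = 0.1436.
By linearity of expectation, E[unseen] = 34·(33/34)^65 = 4.8838.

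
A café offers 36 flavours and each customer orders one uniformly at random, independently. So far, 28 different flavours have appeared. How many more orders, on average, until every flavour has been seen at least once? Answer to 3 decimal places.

With k distinct flavours already seen, the next new one takes an expected 36/(36-k) orders.
Sum over k = 28,...,35: E = 36/8 + 36/7 + 36/6 + ... + 36/2 + 36/1 = 97.8429.

97.843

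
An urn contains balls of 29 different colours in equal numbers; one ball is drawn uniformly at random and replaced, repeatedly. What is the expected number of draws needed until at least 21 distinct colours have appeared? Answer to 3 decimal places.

36.070

With k distinct colours already seen, the next new one arrives after an expected 29/(29-k) draws.
Sum over k = 0,...,20: E = 29/29 + 29/28 + 29/27 + ... + 29/10 + 29/9 = 36.0701.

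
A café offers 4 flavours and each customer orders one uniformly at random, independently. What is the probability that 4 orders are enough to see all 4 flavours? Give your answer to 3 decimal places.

By inclusion–exclusion over which flavours are missing,
P(all seen) = Σ_{j=0}^{4} (-1)^j C(4,j)((4-j)/4)^4
= 1.0000 - 1.2656 + 0.3750 - 0.0156 + 0.0000
= 0.0938.

0.094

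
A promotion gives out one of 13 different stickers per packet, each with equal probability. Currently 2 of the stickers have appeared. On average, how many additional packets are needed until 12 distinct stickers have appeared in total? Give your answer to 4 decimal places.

From k distinct to k+1 distinct takes on average 13/(13-k) packets.
Sum over k = 2,...,11: E = 13/11 + 13/10 + 13/9 + ... + 13/3 + 13/2 = 26.25841.

26.2584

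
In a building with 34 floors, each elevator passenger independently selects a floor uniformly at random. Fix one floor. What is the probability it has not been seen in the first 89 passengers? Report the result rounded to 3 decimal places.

0.070

Each passenger misses the fixed floor with probability (34-1)/34 = 33/34, independently.
P(still missing after 89) = (33/34)^89 = 0.0702.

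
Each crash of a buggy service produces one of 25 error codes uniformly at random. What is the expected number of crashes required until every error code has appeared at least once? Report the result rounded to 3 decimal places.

After k distinct error codes have appeared, the next crash gives a new one with probability (25-k)/25, so the expected wait for the (k+1)-th is 25/(25-k).
E[T] = 25/25 + 25/24 + 25/23 + ... + 25/2 + 25/1 = 25·H_{25}.
H_{25} = 3.8160, so E[T] = 95.3990.

95.399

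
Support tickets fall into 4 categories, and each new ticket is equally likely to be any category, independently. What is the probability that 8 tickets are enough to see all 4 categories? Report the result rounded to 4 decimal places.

Let A_i be the event that category i is missing after 8 tickets. By inclusion–exclusion on the A_i,
P(all seen) = Σ_{j=0}^{4} (-1)^j C(4,j)((4-j)/4)^8
= 1.00000 - 0.40045 + 0.02344 - 0.00006 + 0.00000
= 0.62292.

0.6229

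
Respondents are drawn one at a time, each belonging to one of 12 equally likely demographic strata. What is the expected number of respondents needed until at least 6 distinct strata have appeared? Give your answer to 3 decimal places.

7.839

Going from k to k+1 distinct takes a geometric number of respondents with mean 12/(12-k).
Sum over k = 0,...,5: E = 12/12 + 12/11 + 12/10 + 12/9 + 12/8 + 12/7 = 7.8385.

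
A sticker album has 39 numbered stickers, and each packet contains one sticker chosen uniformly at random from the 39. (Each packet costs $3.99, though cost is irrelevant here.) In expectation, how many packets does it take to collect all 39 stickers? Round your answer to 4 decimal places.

165.8882

Split into phases: going from k distinct to k+1 distinct takes on average 39/(39-k) packets.
E[T] = 39/39 + 39/38 + 39/37 + ... + 39/2 + 39/1 = 39·H_{39}.
H_{39} = 4.25354, so E[T] = 165.88818.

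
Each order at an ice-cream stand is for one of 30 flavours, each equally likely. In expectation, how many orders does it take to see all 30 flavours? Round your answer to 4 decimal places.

Split into phases: going from k distinct to k+1 distinct takes on average 30/(30-k) orders.
E[T] = 30/30 + 30/29 + 30/28 + ... + 30/2 + 30/1 = 30·H_{30}.
H_{30} = 3.99499, so E[T] = 119.84961.

119.8496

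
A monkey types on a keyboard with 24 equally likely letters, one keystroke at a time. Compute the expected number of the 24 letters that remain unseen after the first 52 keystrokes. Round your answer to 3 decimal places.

For each letter, P(unseen after 52) = (23/24)^52 = 0.1094.
By linearity of expectation, E[unseen] = 24·(23/24)^52 = 2.6247.

2.625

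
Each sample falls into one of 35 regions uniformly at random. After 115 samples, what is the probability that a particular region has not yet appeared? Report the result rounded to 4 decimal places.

On each sample the fixed region fails to appear with probability 34/35.
P(still missing after 115) = (34/35)^115 = 0.03567.

0.0357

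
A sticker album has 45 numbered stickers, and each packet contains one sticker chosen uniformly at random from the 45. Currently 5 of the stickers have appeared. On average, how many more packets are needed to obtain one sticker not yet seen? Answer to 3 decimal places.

The number of packets until the next new sticker is geometric with success probability 40/45, so its mean is 45/40.
E = 45/40 = 1.1250.

1.125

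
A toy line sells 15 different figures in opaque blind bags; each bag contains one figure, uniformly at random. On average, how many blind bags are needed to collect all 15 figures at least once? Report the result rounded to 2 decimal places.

49.77

After k distinct figures have appeared, the next blind bag gives a new one with probability (15-k)/15, so the expected wait for the (k+1)-th is 15/(15-k).
E[T] = 15/15 + 15/14 + 15/13 + ... + 15/2 + 15/1 = 15·H_{15}.
H_{15} = 3.318, so E[T] = 49.773.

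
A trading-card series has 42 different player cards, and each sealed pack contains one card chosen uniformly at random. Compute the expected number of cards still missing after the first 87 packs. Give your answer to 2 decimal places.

For each card, P(unseen after 87) = (41/42)^87 = 0.123.
By linearity of expectation, E[unseen] = 42·(41/42)^87 = 5.161.

5.16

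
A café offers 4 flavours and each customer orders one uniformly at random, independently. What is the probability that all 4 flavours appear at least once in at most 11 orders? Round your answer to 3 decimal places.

By inclusion–exclusion over which flavours are missing,
P(all seen) = Σ_{j=0}^{4} (-1)^j C(4,j)((4-j)/4)^11
= 1.0000 - 0.1689 + 0.0029 - 0.0000 + 0.0000
= 0.8340.

0.834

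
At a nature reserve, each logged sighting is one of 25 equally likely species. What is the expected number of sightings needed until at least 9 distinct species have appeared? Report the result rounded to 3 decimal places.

With k distinct species already seen, the next new one arrives after an expected 25/(25-k) sightings.
Sum over k = 0,...,8: E = 25/25 + 25/24 + 25/23 + ... + 25/18 + 25/17 = 10.8807.

10.881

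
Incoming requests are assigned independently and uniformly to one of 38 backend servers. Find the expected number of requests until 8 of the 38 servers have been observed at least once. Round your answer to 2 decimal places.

With k distinct servers already seen, the next new one arrives after an expected 38/(38-k) requests.
Sum over k = 0,...,7: E = 38/38 + 38/37 + 38/36 + ... + 38/32 + 38/31 = 8.851.

8.85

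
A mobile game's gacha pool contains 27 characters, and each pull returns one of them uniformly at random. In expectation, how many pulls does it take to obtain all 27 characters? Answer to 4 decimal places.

After k distinct characters have appeared, the next pull gives a new one with probability (27-k)/27, so the expected wait for the (k+1)-th is 27/(27-k).
E[T] = 27/27 + 27/26 + 27/25 + ... + 27/2 + 27/1 = 27·H_{27}.
H_{27} = 3.89146, so E[T] = 105.06933.

105.0693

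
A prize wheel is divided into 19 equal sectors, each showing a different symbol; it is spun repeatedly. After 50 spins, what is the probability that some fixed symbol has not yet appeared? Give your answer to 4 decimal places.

On each spin the fixed symbol fails to appear with probability 18/19.
P(still missing after 50) = (18/19)^50 = 0.06698.

0.0670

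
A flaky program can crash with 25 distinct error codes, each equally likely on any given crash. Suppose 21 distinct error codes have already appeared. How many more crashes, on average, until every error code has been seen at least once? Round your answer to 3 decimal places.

From k distinct to k+1 distinct takes on average 25/(25-k) crashes.
Sum over k = 21,...,24: E = 25/4 + 25/3 + 25/2 + 25/1 = 52.0833.

52.083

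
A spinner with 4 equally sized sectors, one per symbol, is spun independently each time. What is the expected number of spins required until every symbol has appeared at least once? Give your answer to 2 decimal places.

8.33

The wait to go from k to k+1 distinct symbols is geometric with mean 4/(4-k).
E[T] = 4/4 + 4/3 + 4/2 + 4/1 = 4·H_{4}.
H_{4} = 2.083, so E[T] = 8.333.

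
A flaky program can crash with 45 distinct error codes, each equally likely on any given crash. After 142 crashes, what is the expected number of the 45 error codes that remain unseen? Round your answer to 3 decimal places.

For each error code, P(unseen after 142) = (44/45)^142 = 0.0411.
By linearity of expectation, E[unseen] = 45·(44/45)^142 = 1.8506.

1.851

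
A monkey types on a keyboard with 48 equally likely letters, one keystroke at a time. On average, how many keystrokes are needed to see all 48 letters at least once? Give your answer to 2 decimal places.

The wait to go from k to k+1 distinct letters is geometric with mean 48/(48-k).
E[T] = 48/48 + 48/47 + 48/46 + ... + 48/2 + 48/1 = 48·H_{48}.
H_{48} = 4.459, so E[T] = 214.022.

214.02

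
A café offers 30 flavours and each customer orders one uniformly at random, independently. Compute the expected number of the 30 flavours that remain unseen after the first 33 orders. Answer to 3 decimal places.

For each flavour, P(unseen after 33) = (29/30)^33 = 0.3267.
By linearity of expectation, E[unseen] = 30·(29/30)^33 = 9.8006.

9.801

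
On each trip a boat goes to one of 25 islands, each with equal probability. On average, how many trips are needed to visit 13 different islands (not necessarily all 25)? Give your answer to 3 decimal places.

Going from k to k+1 distinct takes a geometric number of trips with mean 25/(25-k).
Sum over k = 0,...,12: E = 25/25 + 25/24 + 25/23 + ... + 25/14 + 25/13 = 17.8187.

17.819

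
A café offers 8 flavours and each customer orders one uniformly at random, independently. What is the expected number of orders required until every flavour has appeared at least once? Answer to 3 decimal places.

21.743

After k distinct flavours have appeared, the next order gives a new one with probability (8-k)/8, so the expected wait for the (k+1)-th is 8/(8-k).
E[T] = 8/8 + 8/7 + 8/6 + ... + 8/2 + 8/1 = 8·H_{8}.
H_{8} = 2.7179, so E[T] = 21.7429.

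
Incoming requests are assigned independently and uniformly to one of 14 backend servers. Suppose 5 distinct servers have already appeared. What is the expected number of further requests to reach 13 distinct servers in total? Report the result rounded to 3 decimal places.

25.606

With k distinct servers already seen, the next new one takes an expected 14/(14-k) requests.
Sum over k = 5,...,12: E = 14/9 + 14/8 + 14/7 + ... + 14/3 + 14/2 = 25.6056.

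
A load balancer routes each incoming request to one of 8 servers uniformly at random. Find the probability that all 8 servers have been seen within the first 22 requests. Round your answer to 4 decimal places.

By inclusion–exclusion over which servers are missing,
P(all seen) = Σ_{j=0}^{8} (-1)^j C(8,j)((8-j)/8)^22
= 1.00000 - 0.42390 + 0.04995 - 0.00181 + 0.00002 - 0.00000 + 0.00000 - 0.00000 + 0.00000
= 0.62425.

0.6243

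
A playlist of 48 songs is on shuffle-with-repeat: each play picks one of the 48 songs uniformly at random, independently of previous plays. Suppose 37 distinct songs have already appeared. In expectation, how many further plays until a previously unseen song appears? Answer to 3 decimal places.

The number of plays until the next new song is geometric with success probability 11/48, so its mean is 48/11.
E = 48/11 = 4.3636.

4.364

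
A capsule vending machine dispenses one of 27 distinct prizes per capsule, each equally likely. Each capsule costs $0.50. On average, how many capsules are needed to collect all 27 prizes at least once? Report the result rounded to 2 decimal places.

The wait to go from k to k+1 distinct prizes is geometric with mean 27/(27-k).
E[T] = 27/27 + 27/26 + 27/25 + ... + 27/2 + 27/1 = 27·H_{27}.
H_{27} = 3.891, so E[T] = 105.069.

105.07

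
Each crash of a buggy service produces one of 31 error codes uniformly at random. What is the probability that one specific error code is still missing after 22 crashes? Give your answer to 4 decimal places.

Each crash misses the fixed error code with probability (31-1)/31 = 30/31, independently.
P(still missing after 22) = (30/31)^22 = 0.48608.

0.4861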